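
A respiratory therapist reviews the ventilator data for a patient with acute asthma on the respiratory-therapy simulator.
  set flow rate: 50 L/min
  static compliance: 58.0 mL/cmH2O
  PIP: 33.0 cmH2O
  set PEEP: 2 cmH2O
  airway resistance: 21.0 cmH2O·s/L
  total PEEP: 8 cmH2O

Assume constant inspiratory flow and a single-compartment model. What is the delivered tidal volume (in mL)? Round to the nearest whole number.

435

Flow: 50 L/min ÷ 60 = 0.8333 L/s.
Total PEEP = 8 cmH2O (set 2 + intrinsic 6); this is the baseline alveolar pressure.
Equation of motion (constant flow): PIP = Vt/C + R·V̇ + PEEP.
Vt/C = PIP − R·V̇ − PEEP = 33.0 − 17.499 − 8 = 7.501 cmH2O.
Vt = C × 7.501 = 58.0 × 7.501 = 435.06 mL.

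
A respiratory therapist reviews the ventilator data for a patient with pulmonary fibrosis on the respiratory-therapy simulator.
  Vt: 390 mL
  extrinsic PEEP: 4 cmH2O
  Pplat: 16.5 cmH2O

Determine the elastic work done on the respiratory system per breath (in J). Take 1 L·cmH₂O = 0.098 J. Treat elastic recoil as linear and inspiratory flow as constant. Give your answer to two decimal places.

Elastic work ≈ ½ × (Pplat − PEEP) × Vt = 0.5 × (16.5 − 4) × 0.390 L = 0.5 × 12.5 × 0.390 = 2.438 L·cmH2O.
× 0.098 J/(L·cmH2O) → 0.2389 J.

0.24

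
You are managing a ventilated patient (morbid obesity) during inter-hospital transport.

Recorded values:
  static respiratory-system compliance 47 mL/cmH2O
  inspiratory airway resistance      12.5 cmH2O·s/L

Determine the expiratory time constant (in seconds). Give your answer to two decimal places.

0.59

τ = R × C = 12.5 × 47 mL/cmH2O = 12.5 × 0.047 L/cmH2O = 0.5875 s.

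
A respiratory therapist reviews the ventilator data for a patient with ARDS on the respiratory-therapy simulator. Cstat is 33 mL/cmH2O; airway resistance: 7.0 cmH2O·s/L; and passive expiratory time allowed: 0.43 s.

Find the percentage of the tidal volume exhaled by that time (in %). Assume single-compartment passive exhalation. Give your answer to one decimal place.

τ = R × C = 7.0 × 33 mL/cmH2O = 7.0 × 0.033 L/cmH2O = 0.231 s.
Passive exhalation: V(t)/V₀ = e^(−t/τ) = e^(−0.43/0.231) = 0.1554.
Fraction exhaled = 1 − 0.1554 = 0.8446 → 84.46%.

84.5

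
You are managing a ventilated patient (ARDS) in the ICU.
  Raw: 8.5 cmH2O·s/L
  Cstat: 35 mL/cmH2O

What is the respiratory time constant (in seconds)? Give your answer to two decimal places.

τ = R × C = 8.5 × 35 mL/cmH2O = 8.5 × 0.035 L/cmH2O = 0.2975 s.

0.30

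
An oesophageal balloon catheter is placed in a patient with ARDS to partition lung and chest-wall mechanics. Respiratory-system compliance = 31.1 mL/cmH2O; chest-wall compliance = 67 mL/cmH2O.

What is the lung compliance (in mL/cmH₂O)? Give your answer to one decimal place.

58.0

1/CL = 1/Crs − 1/Ccw.
1/CL = 1/31.1 − 1/67 = 0.01723.
CL = 58.038 mL/cmH2O.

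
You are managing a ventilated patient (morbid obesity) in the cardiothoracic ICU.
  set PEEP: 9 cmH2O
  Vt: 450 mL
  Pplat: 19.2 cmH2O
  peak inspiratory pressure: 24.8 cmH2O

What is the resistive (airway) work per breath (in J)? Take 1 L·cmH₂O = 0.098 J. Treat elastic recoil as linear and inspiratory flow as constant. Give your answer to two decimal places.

0.25

With constant inspiratory flow the resistive pressure is constant at PIP − Pplat = 24.8 − 19.2 = 5.6 cmH2O, so resistive work = 5.6 × 0.450 = 2.52 L·cmH2O.
× 0.098 J/(L·cmH2O) → 0.247 J.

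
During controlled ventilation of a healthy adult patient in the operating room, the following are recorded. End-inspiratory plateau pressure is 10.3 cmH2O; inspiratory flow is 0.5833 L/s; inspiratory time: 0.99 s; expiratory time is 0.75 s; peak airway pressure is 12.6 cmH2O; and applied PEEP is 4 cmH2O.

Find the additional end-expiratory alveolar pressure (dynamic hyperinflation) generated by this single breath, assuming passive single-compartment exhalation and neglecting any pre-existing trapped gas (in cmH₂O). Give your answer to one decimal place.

0.8

Vt = flow × Ti = 0.5833 L/s × 0.99 s × 1000 mL/L = 577.47 mL.
R = (PIP − Pplat)/V̇ = (12.6 − 10.3) / 0.5833 = 2.3/0.5833 = 3.943 cmH2O·s/L.
C = Vt/(Pplat − PEEP) = 577.47 / (10.3 − 4) = 577.47/6.3 = 91.662 mL/cmH2O.
τ = R × C = 3.943 × 0.09166 L/cmH2O = 0.3614 s.
Fraction remaining = e^(−Te/τ) = e^(−0.75/0.3614) = 0.1255; trapped volume = 577.47 × 0.1255 = 72.472 mL.
Additional alveolar pressure from trapping ≈ V_trapped / C = 72.472 / 91.662 = 0.7906 cmH2O.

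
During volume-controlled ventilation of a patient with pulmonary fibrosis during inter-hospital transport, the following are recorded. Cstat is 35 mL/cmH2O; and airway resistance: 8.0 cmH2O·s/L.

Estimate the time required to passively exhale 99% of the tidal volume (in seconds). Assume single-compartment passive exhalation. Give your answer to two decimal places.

τ = R × C = 8.0 × 35 mL/cmH2O = 8.0 × 0.035 L/cmH2O = 0.28 s.
Exhaled fraction f = 1 − e^(−t/τ) → t = −τ·ln(1 − f) = −0.28·ln(0.01) = 1.289 s.

1.29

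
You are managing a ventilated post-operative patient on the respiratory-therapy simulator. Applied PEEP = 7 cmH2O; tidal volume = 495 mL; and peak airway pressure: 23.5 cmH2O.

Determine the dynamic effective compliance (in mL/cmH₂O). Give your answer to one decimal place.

Dynamic compliance = Vt / (PIP − PEEP) = 495 / (23.5 − 7) = 495 / 16.5 = 30.0 mL/cmH2O.

30.0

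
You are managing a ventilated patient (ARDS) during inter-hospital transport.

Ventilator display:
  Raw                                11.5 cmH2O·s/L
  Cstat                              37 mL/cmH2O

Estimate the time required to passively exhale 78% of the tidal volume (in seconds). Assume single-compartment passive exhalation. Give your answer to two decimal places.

0.64

τ = R × C = 11.5 × 37 mL/cmH2O = 11.5 × 0.037 L/cmH2O = 0.4255 s.
Exhaled fraction f = 1 − e^(−t/τ) → t = −τ·ln(1 − f) = −0.4255·ln(0.22) = 0.6443 s.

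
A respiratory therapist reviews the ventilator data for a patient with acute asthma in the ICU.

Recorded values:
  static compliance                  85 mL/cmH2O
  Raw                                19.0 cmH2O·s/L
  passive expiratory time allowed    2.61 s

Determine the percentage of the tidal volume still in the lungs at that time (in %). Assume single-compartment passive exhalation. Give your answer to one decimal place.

τ = R × C = 19.0 × 85 mL/cmH2O = 19.0 × 0.085 L/cmH2O = 1.615 s.
Passive exhalation: V(t)/V₀ = e^(−t/τ) = e^(−2.61/1.615) = 0.1987.
Fraction remaining = 0.1987 → 19.87%.

19.9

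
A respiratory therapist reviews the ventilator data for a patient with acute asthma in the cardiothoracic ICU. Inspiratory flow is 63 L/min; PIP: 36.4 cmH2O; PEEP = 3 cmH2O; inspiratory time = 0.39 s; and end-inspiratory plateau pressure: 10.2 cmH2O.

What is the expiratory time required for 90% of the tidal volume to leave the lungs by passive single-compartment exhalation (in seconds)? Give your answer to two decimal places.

Flow: 63 L/min ÷ 60 = 1.05 L/s.
Vt = flow × Ti = 1.05 L/s × 0.39 s × 1000 mL/L = 409.5 mL.
R = (PIP − Pplat)/V̇ = (36.4 − 10.2) / 1.05 = 26.2/1.05 = 24.952 cmH2O·s/L.
C = Vt/(Pplat − PEEP) = 409.5 / (10.2 − 3) = 409.5/7.2 = 56.875 mL/cmH2O.
τ = R × C = 24.952 × 0.05688 L/cmH2O = 1.419 s.
t = −τ·ln(1 − 0.90) = −1.419·ln(0.1) = 3.267 s.

3.27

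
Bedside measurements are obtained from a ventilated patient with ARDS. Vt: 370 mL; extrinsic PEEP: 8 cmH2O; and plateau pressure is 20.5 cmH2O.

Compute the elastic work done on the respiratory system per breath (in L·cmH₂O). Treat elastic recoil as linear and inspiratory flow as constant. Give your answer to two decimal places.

Elastic work ≈ ½ × (Pplat − PEEP) × Vt = 0.5 × (20.5 − 8) × 0.370 L = 0.5 × 12.5 × 0.370 = 2.313 L·cmH2O.

2.31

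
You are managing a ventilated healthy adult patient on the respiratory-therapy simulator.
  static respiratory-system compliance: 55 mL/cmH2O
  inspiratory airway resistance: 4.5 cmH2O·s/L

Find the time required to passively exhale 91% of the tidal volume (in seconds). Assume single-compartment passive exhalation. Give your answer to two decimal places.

0.60

τ = R × C = 4.5 × 55 mL/cmH2O = 4.5 × 0.055 L/cmH2O = 0.2475 s.
Exhaled fraction f = 1 − e^(−t/τ) → t = −τ·ln(1 − f) = −0.2475·ln(0.09) = 0.596 s.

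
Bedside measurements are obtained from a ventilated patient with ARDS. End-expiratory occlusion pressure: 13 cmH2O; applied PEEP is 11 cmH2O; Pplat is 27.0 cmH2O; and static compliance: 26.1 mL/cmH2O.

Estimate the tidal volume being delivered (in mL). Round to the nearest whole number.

End-expiratory occlusion gives total PEEP = 13 cmH2O (intrinsic PEEP = 13 − 11 = 2). Use total PEEP for the elastic gradient.
Vt = Cstat × (Pplat − PEEPtotal) = 26.1 × (27.0 − 13) = 26.1 × 14.0 = 365.4 mL.

365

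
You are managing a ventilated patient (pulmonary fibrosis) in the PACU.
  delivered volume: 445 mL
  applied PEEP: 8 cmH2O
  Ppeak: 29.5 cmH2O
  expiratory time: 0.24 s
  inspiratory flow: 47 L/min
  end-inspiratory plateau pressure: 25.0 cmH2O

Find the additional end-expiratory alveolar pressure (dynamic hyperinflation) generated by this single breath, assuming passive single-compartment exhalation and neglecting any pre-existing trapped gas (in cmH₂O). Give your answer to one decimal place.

3.4

Flow: 47 L/min ÷ 60 = 0.7833 L/s.
R = (PIP − Pplat)/V̇ = (29.5 − 25.0) / 0.7833 = 4.5/0.7833 = 5.745 cmH2O·s/L.
C = Vt/(Pplat − PEEP) = 445.0 / (25.0 − 8) = 445.0/17.0 = 26.176 mL/cmH2O.
τ = R × C = 5.745 × 0.02618 L/cmH2O = 0.1504 s.
Fraction remaining = e^(−Te/τ) = e^(−0.24/0.1504) = 0.2028; trapped volume = 445.0 × 0.2028 = 90.246 mL.
Additional alveolar pressure from trapping ≈ V_trapped / C = 90.246 / 26.176 = 3.448 cmH2O.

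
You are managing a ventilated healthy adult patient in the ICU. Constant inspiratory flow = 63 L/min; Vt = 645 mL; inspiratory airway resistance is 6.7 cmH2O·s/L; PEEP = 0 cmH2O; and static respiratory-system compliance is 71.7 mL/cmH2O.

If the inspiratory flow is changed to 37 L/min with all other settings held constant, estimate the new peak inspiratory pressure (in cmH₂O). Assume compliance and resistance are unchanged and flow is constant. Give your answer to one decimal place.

Flow: 63 L/min ÷ 60 = 1.05 L/s.
New flow: 37 L/min ÷ 60 = 0.6167 L/s.
PIP = Vt/C + R·V̇ + PEEP (constant-flow equation of motion).
Only the resistive term changes: ΔPIP = R × ΔV̇ = 6.7 × (0.6167 − 1.05) = 6.7 × -0.4333 = -2.903 cmH2O.
Original PIP = 645/71.7 + 6.7×1.05 + 0 = 16.031 cmH2O; new PIP = 16.031 + (-2.903) = 13.128 cmH2O.

13.1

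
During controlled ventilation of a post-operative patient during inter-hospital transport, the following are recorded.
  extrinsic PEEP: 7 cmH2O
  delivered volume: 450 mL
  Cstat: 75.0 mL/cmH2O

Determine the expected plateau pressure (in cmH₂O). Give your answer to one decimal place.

13.0

Pplat = PEEP + Vt / Cstat = 7 + 450 / 75.0 = 7 + 6.0 = 13.0 cmH2O.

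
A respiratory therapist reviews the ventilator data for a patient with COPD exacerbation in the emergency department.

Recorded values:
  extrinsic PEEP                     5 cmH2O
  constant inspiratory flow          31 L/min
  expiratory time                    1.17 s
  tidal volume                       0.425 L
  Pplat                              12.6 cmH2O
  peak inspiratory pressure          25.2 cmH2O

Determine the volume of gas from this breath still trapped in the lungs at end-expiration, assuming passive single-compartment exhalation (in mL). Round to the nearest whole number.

Flow: 31 L/min ÷ 60 = 0.5167 L/s.
R = (PIP − Pplat)/V̇ = (25.2 − 12.6) / 0.5167 = 12.6/0.5167 = 24.386 cmH2O·s/L.
C = Vt/(Pplat − PEEP) = 425.0 / (12.6 − 5) = 425.0/7.6 = 55.921 mL/cmH2O.
τ = R × C = 24.386 × 0.05592 L/cmH2O = 1.364 s.
Fraction remaining = e^(−Te/τ) = e^(−1.17/1.364) = 0.4241.
Trapped volume = 425.0 × 0.4241 = 180.24 mL.

180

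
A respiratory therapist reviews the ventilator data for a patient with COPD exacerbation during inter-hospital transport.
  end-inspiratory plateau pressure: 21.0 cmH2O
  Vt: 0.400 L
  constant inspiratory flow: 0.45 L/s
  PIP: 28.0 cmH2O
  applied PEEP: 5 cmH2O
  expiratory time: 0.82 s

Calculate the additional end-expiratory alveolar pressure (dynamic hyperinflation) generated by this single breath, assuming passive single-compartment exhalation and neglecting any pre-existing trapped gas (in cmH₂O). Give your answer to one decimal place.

1.9

R = (PIP − Pplat)/V̇ = (28.0 − 21.0) / 0.45 = 7.0/0.45 = 15.556 cmH2O·s/L.
C = Vt/(Pplat − PEEP) = 400.0 / (21.0 − 5) = 400.0/16.0 = 25.0 mL/cmH2O.
τ = R × C = 15.556 × 0.025 L/cmH2O = 0.3889 s.
Fraction remaining = e^(−Te/τ) = e^(−0.82/0.3889) = 0.1214; trapped volume = 400.0 × 0.1214 = 48.56 mL.
Additional alveolar pressure from trapping ≈ V_trapped / C = 48.56 / 25.0 = 1.942 cmH2O.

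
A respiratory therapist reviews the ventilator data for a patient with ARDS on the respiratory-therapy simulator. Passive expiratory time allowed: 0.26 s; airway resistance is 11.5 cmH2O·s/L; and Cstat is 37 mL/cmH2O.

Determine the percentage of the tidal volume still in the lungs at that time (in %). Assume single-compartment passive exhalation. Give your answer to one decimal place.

τ = R × C = 11.5 × 37 mL/cmH2O = 11.5 × 0.037 L/cmH2O = 0.4255 s.
Passive exhalation: V(t)/V₀ = e^(−t/τ) = e^(−0.26/0.4255) = 0.5428.
Fraction remaining = 0.5428 → 54.28%.

54.3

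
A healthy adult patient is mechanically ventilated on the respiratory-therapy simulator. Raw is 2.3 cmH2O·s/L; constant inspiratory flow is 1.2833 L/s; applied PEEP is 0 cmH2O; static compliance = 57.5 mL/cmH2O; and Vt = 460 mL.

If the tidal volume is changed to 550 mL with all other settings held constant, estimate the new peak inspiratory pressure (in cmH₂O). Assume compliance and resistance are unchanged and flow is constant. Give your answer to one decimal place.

PIP = Vt/C + R·V̇ + PEEP (constant-flow equation of motion).
Only the elastic term changes: ΔPIP = ΔVt / C = (550 − 460) / 57.5 = 1.565 cmH2O.
Original PIP = 460/57.5 + 2.3×1.2833 + 0 = 10.952 cmH2O; new PIP = 10.952 + (1.565) = 12.517 cmH2O.

12.5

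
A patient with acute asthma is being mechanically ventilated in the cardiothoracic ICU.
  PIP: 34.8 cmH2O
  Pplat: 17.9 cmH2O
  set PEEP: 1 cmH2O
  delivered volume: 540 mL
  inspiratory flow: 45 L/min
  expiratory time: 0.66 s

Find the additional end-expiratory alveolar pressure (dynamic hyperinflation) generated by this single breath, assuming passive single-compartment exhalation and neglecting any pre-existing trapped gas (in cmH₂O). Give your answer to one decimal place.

Flow: 45 L/min ÷ 60 = 0.75 L/s.
R = (PIP − Pplat)/V̇ = (34.8 − 17.9) / 0.75 = 16.9/0.75 = 22.533 cmH2O·s/L.
C = Vt/(Pplat − PEEP) = 540.0 / (17.9 − 1) = 540.0/16.9 = 31.953 mL/cmH2O.
τ = R × C = 22.533 × 0.03195 L/cmH2O = 0.7199 s.
Fraction remaining = e^(−Te/τ) = e^(−0.66/0.7199) = 0.3998; trapped volume = 540.0 × 0.3998 = 215.89 mL.
Additional alveolar pressure from trapping ≈ V_trapped / C = 215.89 / 31.953 = 6.756 cmH2O.

6.8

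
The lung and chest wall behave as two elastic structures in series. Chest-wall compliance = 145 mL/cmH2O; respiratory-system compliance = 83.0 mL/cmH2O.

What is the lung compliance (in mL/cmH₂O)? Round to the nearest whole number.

1/CL = 1/Crs − 1/Ccw.
1/CL = 1/83.0 − 1/145 = 0.005152.
CL = 194.1 mL/cmH2O.

194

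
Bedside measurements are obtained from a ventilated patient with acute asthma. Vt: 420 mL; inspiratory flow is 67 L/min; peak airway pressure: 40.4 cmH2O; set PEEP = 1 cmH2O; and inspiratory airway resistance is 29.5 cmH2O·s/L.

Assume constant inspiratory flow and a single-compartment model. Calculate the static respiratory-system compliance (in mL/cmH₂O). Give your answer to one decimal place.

65.0

Flow: 67 L/min ÷ 60 = 1.1167 L/s.
Equation of motion (constant flow): PIP = Vt/C + R·V̇ + PEEP.
Vt/C = PIP − R·V̇ − PEEP = 40.4 − 29.5×1.1167 − 1 = 40.4 − 32.943 − 1 = 6.457 cmH2O.
C = Vt / 6.457 = 420 / 6.457 = 65.046 mL/cmH2O.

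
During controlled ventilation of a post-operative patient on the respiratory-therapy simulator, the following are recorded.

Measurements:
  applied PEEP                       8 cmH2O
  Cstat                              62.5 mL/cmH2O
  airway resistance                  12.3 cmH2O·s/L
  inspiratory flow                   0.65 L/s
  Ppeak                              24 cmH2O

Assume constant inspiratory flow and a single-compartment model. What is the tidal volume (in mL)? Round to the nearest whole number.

500

Equation of motion (constant flow): PIP = Vt/C + R·V̇ + PEEP.
Vt/C = PIP − R·V̇ − PEEP = 24 − 7.995 − 8 = 8.005 cmH2O.
Vt = C × 8.005 = 62.5 × 8.005 = 500.31 mL.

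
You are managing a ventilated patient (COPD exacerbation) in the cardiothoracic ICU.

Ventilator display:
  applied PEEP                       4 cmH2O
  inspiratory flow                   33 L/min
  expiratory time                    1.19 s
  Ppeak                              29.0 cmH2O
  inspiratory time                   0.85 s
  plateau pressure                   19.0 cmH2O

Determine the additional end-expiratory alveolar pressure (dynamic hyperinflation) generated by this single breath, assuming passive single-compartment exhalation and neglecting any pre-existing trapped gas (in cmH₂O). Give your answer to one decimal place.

Flow: 33 L/min ÷ 60 = 0.55 L/s.
Vt = flow × Ti = 0.55 L/s × 0.85 s × 1000 mL/L = 467.5 mL.
R = (PIP − Pplat)/V̇ = (29.0 − 19.0) / 0.55 = 10.0/0.55 = 18.182 cmH2O·s/L.
C = Vt/(Pplat − PEEP) = 467.5 / (19.0 − 4) = 467.5/15.0 = 31.167 mL/cmH2O.
τ = R × C = 18.182 × 0.03117 L/cmH2O = 0.5667 s.
Fraction remaining = e^(−Te/τ) = e^(−1.19/0.5667) = 0.1225; trapped volume = 467.5 × 0.1225 = 57.269 mL.
Additional alveolar pressure from trapping ≈ V_trapped / C = 57.269 / 31.167 = 1.837 cmH2O.

1.8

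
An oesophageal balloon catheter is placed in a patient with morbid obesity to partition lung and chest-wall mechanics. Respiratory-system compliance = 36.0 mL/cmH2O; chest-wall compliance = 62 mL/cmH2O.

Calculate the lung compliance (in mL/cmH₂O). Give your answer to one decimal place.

1/CL = 1/Crs − 1/Ccw.
1/CL = 1/36.0 − 1/62 = 0.01165.
CL = 85.837 mL/cmH2O.

85.8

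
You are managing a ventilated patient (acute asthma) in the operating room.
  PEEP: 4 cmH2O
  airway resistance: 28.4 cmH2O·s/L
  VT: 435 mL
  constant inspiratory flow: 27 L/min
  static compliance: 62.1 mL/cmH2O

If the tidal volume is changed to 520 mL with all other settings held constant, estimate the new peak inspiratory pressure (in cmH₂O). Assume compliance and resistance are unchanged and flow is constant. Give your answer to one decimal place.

Flow: 27 L/min ÷ 60 = 0.45 L/s.
PIP = Vt/C + R·V̇ + PEEP (constant-flow equation of motion).
Only the elastic term changes: ΔPIP = ΔVt / C = (520 − 435) / 62.1 = 1.369 cmH2O.
Original PIP = 435/62.1 + 28.4×0.45 + 4 = 23.785 cmH2O; new PIP = 23.785 + (1.369) = 25.154 cmH2O.

25.2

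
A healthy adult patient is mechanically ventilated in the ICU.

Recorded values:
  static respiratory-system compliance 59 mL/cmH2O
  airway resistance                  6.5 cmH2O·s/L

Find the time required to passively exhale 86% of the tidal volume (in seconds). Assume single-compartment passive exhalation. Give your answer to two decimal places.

τ = R × C = 6.5 × 59 mL/cmH2O = 6.5 × 0.059 L/cmH2O = 0.3835 s.
Exhaled fraction f = 1 − e^(−t/τ) → t = −τ·ln(1 − f) = −0.3835·ln(0.14) = 0.754 s.

0.75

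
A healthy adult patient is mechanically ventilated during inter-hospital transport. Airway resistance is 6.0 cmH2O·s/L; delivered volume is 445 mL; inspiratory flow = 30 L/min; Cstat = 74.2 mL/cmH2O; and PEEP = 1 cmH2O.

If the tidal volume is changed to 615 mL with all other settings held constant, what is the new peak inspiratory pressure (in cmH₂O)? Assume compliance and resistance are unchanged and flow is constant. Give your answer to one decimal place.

Flow: 30 L/min ÷ 60 = 0.5 L/s.
PIP = Vt/C + R·V̇ + PEEP (constant-flow equation of motion).
Only the elastic term changes: ΔPIP = ΔVt / C = (615 − 445) / 74.2 = 2.291 cmH2O.
Original PIP = 445/74.2 + 6.0×0.5 + 1 = 9.997 cmH2O; new PIP = 9.997 + (2.291) = 12.288 cmH2O.

12.3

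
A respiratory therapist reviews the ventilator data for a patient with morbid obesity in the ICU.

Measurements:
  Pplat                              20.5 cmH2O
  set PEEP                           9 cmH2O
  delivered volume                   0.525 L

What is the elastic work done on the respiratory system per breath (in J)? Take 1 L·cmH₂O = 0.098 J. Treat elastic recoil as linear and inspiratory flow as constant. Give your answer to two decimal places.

Elastic work ≈ ½ × (Pplat − PEEP) × Vt = 0.5 × (20.5 − 9) × 0.525 L = 0.5 × 11.5 × 0.525 = 3.019 L·cmH2O.
× 0.098 J/(L·cmH2O) → 0.2959 J.

0.30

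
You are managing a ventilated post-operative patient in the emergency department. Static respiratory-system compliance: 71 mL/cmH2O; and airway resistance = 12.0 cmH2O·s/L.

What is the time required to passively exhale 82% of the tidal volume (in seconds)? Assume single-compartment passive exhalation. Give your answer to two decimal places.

τ = R × C = 12.0 × 71 mL/cmH2O = 12.0 × 0.071 L/cmH2O = 0.852 s.
Exhaled fraction f = 1 − e^(−t/τ) → t = −τ·ln(1 − f) = −0.852·ln(0.18) = 1.461 s.

1.46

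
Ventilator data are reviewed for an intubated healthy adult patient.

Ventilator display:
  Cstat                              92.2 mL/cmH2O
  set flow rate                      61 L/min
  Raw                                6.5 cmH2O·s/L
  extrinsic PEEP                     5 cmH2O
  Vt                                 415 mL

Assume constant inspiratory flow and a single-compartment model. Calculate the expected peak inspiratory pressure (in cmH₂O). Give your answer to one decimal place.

16.1

Flow: 61 L/min ÷ 60 = 1.0167 L/s.
Equation of motion (constant flow): PIP = Vt/C + R·V̇ + PEEP.
PIP = 415/92.2 + 6.5×1.0167 + 5 = 4.501 + 6.609 + 5 = 16.11 cmH2O.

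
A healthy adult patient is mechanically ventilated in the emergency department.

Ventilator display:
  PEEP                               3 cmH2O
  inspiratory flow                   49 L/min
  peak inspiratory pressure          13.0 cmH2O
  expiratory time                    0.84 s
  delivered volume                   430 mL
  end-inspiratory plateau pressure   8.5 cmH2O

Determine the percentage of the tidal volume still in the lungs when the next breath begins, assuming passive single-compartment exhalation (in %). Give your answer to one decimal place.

14.2

Flow: 49 L/min ÷ 60 = 0.8167 L/s.
R = (PIP − Pplat)/V̇ = (13.0 − 8.5) / 0.8167 = 4.5/0.8167 = 5.51 cmH2O·s/L.
C = Vt/(Pplat − PEEP) = 430.0 / (8.5 − 3) = 430.0/5.5 = 78.182 mL/cmH2O.
τ = R × C = 5.51 × 0.07818 L/cmH2O = 0.4308 s.
Fraction remaining at end-expiration = e^(−Te/τ) = e^(−0.84/0.4308) = 0.1423 → 14.23%.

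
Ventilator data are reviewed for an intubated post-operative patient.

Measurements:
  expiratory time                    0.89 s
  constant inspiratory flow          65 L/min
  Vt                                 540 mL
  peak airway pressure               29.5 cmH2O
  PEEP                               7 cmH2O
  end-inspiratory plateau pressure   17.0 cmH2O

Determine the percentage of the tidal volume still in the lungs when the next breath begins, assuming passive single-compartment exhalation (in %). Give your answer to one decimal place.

Flow: 65 L/min ÷ 60 = 1.0833 L/s.
R = (PIP − Pplat)/V̇ = (29.5 − 17.0) / 1.0833 = 12.5/1.0833 = 11.539 cmH2O·s/L.
C = Vt/(Pplat − PEEP) = 540.0 / (17.0 − 7) = 540.0/10.0 = 54.0 mL/cmH2O.
τ = R × C = 11.539 × 0.054 L/cmH2O = 0.6231 s.
Fraction remaining at end-expiration = e^(−Te/τ) = e^(−0.89/0.6231) = 0.2397 → 23.97%.

24.0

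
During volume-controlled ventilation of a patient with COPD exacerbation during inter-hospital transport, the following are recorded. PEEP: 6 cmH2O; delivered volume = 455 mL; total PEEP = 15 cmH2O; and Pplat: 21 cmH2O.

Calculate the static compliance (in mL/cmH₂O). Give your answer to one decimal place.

End-expiratory occlusion gives total PEEP = 15 cmH2O (intrinsic PEEP = 15 − 6 = 9). Use total PEEP for the elastic gradient.
Cstat = Vt / (Pplat − PEEPtotal) = 455 / (21 − 15) = 455 / 6.0 = 75.833 mL/cmH2O.

75.8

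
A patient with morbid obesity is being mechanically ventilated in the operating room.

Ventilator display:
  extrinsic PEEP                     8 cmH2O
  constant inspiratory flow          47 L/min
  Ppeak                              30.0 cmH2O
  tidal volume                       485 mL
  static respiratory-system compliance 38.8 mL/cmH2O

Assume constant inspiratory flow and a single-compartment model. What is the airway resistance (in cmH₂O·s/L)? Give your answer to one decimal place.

12.1

Flow: 47 L/min ÷ 60 = 0.7833 L/s.
Equation of motion (constant flow): PIP = Vt/C + R·V̇ + PEEP.
R·V̇ = PIP − Vt/C − PEEP = 30.0 − 485/38.8 − 8 = 30.0 − 12.5 − 8 = 9.5 cmH2O.
R = 9.5 / 0.7833 = 12.128 cmH2O·s/L.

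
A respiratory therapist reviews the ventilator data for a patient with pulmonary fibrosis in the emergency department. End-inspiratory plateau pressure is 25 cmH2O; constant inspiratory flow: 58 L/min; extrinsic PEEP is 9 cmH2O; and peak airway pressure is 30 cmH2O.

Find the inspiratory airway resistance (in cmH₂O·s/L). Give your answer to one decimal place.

5.2

Flow: 58 L/min ÷ 60 = 0.9667 L/s.
Raw = (PIP − Pplat) / flow = (30 − 25) / 0.9667 = 5.0 / 0.9667 = 5.172 cmH2O·s/L.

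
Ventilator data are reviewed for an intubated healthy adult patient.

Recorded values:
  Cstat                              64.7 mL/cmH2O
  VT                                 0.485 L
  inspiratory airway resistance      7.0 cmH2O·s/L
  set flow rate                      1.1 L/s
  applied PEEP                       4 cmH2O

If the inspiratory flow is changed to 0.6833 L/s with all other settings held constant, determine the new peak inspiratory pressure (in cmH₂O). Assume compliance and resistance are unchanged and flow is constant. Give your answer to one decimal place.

PIP = Vt/C + R·V̇ + PEEP (constant-flow equation of motion).
Only the resistive term changes: ΔPIP = R × ΔV̇ = 7.0 × (0.6833 − 1.1) = 7.0 × -0.4167 = -2.917 cmH2O.
Original PIP = 485/64.7 + 7.0×1.1 + 4 = 19.196 cmH2O; new PIP = 19.196 + (-2.917) = 16.279 cmH2O.

16.3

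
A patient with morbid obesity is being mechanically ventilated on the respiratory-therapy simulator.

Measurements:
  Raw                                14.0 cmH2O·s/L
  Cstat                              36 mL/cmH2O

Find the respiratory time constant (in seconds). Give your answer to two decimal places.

0.50

τ = R × C = 14.0 × 36 mL/cmH2O = 14.0 × 0.036 L/cmH2O = 0.504 s.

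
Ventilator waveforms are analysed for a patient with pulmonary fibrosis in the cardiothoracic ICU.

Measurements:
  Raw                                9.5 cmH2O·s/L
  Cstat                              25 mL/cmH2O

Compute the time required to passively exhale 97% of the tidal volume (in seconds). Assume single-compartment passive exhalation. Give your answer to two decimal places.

0.83

τ = R × C = 9.5 × 25 mL/cmH2O = 9.5 × 0.025 L/cmH2O = 0.2375 s.
Exhaled fraction f = 1 − e^(−t/τ) → t = −τ·ln(1 − f) = −0.2375·ln(0.03) = 0.8328 s.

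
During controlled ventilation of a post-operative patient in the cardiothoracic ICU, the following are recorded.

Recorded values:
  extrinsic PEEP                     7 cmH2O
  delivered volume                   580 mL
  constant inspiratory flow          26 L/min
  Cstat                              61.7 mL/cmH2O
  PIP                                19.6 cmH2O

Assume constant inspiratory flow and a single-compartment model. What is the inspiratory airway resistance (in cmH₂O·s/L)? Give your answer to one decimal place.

7.4

Flow: 26 L/min ÷ 60 = 0.4333 L/s.
Equation of motion (constant flow): PIP = Vt/C + R·V̇ + PEEP.
R·V̇ = PIP − Vt/C − PEEP = 19.6 − 580/61.7 − 7 = 19.6 − 9.4 − 7 = 3.2 cmH2O.
R = 3.2 / 0.4333 = 7.385 cmH2O·s/L.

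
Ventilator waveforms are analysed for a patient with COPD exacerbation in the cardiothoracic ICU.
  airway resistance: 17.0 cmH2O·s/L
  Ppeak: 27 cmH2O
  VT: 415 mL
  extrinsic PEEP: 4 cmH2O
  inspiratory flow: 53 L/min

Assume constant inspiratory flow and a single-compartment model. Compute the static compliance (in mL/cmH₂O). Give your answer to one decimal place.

52.0

Flow: 53 L/min ÷ 60 = 0.8833 L/s.
Equation of motion (constant flow): PIP = Vt/C + R·V̇ + PEEP.
Vt/C = PIP − R·V̇ − PEEP = 27 − 17.0×0.8833 − 4 = 27 − 15.016 − 4 = 7.984 cmH2O.
C = Vt / 7.984 = 415 / 7.984 = 51.979 mL/cmH2O.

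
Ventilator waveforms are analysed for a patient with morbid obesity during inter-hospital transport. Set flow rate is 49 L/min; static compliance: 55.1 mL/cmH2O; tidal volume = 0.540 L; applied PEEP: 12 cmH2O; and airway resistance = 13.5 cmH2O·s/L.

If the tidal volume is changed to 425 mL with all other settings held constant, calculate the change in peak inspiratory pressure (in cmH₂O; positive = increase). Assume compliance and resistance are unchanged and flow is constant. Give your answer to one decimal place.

PIP = Vt/C + R·V̇ + PEEP (constant-flow equation of motion).
Only the elastic term changes: ΔPIP = ΔVt / C = (425 − 540) / 55.1 = -2.087 cmH2O.

-2.1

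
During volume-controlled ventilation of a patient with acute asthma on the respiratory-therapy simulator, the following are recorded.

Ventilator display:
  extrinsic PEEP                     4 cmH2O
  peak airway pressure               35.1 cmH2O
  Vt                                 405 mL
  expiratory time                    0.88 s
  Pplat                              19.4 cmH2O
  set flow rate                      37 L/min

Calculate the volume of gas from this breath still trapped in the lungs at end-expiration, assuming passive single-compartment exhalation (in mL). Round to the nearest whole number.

109

Flow: 37 L/min ÷ 60 = 0.6167 L/s.
R = (PIP − Pplat)/V̇ = (35.1 − 19.4) / 0.6167 = 15.7/0.6167 = 25.458 cmH2O·s/L.
C = Vt/(Pplat − PEEP) = 405.0 / (19.4 − 4) = 405.0/15.4 = 26.299 mL/cmH2O.
τ = R × C = 25.458 × 0.0263 L/cmH2O = 0.6695 s.
Fraction remaining = e^(−Te/τ) = e^(−0.88/0.6695) = 0.2686.
Trapped volume = 405.0 × 0.2686 = 108.78 mL.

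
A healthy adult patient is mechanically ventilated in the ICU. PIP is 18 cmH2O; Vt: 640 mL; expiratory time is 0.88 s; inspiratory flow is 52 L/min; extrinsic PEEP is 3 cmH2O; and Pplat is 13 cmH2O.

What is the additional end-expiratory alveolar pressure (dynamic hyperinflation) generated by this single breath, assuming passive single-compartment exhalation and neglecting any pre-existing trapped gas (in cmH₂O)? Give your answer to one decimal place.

0.9

Flow: 52 L/min ÷ 60 = 0.8667 L/s.
R = (PIP − Pplat)/V̇ = (18 − 13) / 0.8667 = 5.0/0.8667 = 5.769 cmH2O·s/L.
C = Vt/(Pplat − PEEP) = 640.0 / (13 − 3) = 640.0/10.0 = 64.0 mL/cmH2O.
τ = R × C = 5.769 × 0.064 L/cmH2O = 0.3692 s.
Fraction remaining = e^(−Te/τ) = e^(−0.88/0.3692) = 0.09222; trapped volume = 640.0 × 0.09222 = 59.021 mL.
Additional alveolar pressure from trapping ≈ V_trapped / C = 59.021 / 64.0 = 0.9222 cmH2O.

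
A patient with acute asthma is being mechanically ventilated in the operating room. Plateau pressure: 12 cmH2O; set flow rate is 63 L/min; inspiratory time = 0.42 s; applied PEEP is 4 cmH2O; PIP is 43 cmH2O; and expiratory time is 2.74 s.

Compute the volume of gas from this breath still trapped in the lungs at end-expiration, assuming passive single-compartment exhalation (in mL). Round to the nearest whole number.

82

Flow: 63 L/min ÷ 60 = 1.05 L/s.
Vt = flow × Ti = 1.05 L/s × 0.42 s × 1000 mL/L = 441.0 mL.
R = (PIP − Pplat)/V̇ = (43 − 12) / 1.05 = 31.0/1.05 = 29.524 cmH2O·s/L.
C = Vt/(Pplat − PEEP) = 441.0 / (12 − 4) = 441.0/8.0 = 55.125 mL/cmH2O.
τ = R × C = 29.524 × 0.05513 L/cmH2O = 1.628 s.
Fraction remaining = e^(−Te/τ) = e^(−2.74/1.628) = 0.1858.
Trapped volume = 441.0 × 0.1858 = 81.938 mL.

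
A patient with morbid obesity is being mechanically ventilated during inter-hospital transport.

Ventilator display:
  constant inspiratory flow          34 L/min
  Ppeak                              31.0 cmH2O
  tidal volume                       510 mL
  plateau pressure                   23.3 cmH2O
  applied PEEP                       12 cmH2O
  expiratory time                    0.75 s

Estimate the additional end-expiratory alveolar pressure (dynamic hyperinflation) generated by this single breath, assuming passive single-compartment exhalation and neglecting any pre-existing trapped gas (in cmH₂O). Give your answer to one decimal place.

Flow: 34 L/min ÷ 60 = 0.5667 L/s.
R = (PIP − Pplat)/V̇ = (31.0 − 23.3) / 0.5667 = 7.7/0.5667 = 13.587 cmH2O·s/L.
C = Vt/(Pplat − PEEP) = 510.0 / (23.3 − 12) = 510.0/11.3 = 45.133 mL/cmH2O.
τ = R × C = 13.587 × 0.04513 L/cmH2O = 0.6132 s.
Fraction remaining = e^(−Te/τ) = e^(−0.75/0.6132) = 0.2943; trapped volume = 510.0 × 0.2943 = 150.09 mL.
Additional alveolar pressure from trapping ≈ V_trapped / C = 150.09 / 45.133 = 3.326 cmH2O.

3.3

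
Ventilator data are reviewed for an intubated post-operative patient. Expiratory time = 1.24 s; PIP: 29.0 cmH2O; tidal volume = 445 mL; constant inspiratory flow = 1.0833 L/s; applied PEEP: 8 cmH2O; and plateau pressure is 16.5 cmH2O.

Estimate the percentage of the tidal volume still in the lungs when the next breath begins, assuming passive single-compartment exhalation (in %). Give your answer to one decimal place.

12.8

R = (PIP − Pplat)/V̇ = (29.0 − 16.5) / 1.0833 = 12.5/1.0833 = 11.539 cmH2O·s/L.
C = Vt/(Pplat − PEEP) = 445.0 / (16.5 − 8) = 445.0/8.5 = 52.353 mL/cmH2O.
τ = R × C = 11.539 × 0.05235 L/cmH2O = 0.6041 s.
Fraction remaining at end-expiration = e^(−Te/τ) = e^(−1.24/0.6041) = 0.1284 → 12.84%.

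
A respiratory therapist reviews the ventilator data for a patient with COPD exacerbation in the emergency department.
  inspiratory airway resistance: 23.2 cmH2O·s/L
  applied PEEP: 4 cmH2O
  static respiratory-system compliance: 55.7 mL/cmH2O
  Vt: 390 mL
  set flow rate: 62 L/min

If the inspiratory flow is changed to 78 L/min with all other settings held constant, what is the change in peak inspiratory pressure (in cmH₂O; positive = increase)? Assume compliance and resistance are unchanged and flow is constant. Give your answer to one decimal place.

Flow: 62 L/min ÷ 60 = 1.0333 L/s.
New flow: 78 L/min ÷ 60 = 1.3 L/s.
PIP = Vt/C + R·V̇ + PEEP (constant-flow equation of motion).
Only the resistive term changes: ΔPIP = R × ΔV̇ = 23.2 × (1.3 − 1.0333) = 23.2 × 0.2667 = 6.187 cmH2O.

6.2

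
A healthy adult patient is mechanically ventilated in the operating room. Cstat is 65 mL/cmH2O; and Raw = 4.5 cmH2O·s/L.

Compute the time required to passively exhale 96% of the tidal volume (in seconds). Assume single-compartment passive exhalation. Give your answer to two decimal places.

0.94

τ = R × C = 4.5 × 65 mL/cmH2O = 4.5 × 0.065 L/cmH2O = 0.2925 s.
Exhaled fraction f = 1 − e^(−t/τ) → t = −τ·ln(1 − f) = −0.2925·ln(0.04) = 0.9415 s.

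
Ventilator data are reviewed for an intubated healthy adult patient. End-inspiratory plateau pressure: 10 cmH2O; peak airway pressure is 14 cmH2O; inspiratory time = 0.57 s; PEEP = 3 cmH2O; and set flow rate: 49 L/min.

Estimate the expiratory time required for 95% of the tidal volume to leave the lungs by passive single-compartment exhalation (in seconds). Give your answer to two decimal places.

Flow: 49 L/min ÷ 60 = 0.8167 L/s.
Vt = flow × Ti = 0.8167 L/s × 0.57 s × 1000 mL/L = 465.52 mL.
R = (PIP − Pplat)/V̇ = (14 − 10) / 0.8167 = 4.0/0.8167 = 4.898 cmH2O·s/L.
C = Vt/(Pplat − PEEP) = 465.52 / (10 − 3) = 465.52/7.0 = 66.503 mL/cmH2O.
τ = R × C = 4.898 × 0.0665 L/cmH2O = 0.3257 s.
t = −τ·ln(1 − 0.95) = −0.3257·ln(0.05) = 0.9757 s.

0.98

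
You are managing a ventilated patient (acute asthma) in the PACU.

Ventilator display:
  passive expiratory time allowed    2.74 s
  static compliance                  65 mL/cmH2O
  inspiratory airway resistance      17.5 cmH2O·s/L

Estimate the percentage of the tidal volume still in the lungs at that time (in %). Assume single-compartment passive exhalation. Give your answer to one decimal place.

τ = R × C = 17.5 × 65 mL/cmH2O = 17.5 × 0.065 L/cmH2O = 1.138 s.
Passive exhalation: V(t)/V₀ = e^(−t/τ) = e^(−2.74/1.138) = 0.09002.
Fraction remaining = 0.09002 → 9.002%.

9.0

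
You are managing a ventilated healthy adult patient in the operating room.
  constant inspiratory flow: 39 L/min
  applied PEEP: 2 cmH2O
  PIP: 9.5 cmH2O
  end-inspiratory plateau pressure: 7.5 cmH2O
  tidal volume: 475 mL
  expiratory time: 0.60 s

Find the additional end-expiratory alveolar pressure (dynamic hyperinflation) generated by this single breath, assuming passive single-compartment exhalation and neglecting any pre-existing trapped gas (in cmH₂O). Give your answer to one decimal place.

0.6

Flow: 39 L/min ÷ 60 = 0.65 L/s.
R = (PIP − Pplat)/V̇ = (9.5 − 7.5) / 0.65 = 2.0/0.65 = 3.077 cmH2O·s/L.
C = Vt/(Pplat − PEEP) = 475.0 / (7.5 − 2) = 475.0/5.5 = 86.364 mL/cmH2O.
τ = R × C = 3.077 × 0.08636 L/cmH2O = 0.2657 s.
Fraction remaining = e^(−Te/τ) = e^(−0.60/0.2657) = 0.1045; trapped volume = 475.0 × 0.1045 = 49.638 mL.
Additional alveolar pressure from trapping ≈ V_trapped / C = 49.638 / 86.364 = 0.5748 cmH2O.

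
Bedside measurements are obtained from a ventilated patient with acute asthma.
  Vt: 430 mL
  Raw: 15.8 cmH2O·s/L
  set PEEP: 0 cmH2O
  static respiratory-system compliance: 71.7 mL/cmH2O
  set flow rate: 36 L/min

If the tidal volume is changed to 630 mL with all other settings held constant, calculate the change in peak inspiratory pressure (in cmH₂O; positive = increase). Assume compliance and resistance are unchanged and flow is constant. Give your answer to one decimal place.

2.8

PIP = Vt/C + R·V̇ + PEEP (constant-flow equation of motion).
Only the elastic term changes: ΔPIP = ΔVt / C = (630 − 430) / 71.7 = 2.789 cmH2O.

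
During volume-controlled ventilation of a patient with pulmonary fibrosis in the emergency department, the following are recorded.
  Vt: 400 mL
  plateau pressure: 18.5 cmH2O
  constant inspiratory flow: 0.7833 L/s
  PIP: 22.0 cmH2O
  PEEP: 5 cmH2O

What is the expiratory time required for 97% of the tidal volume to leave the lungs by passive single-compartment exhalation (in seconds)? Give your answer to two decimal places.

R = (PIP − Pplat)/V̇ = (22.0 − 18.5) / 0.7833 = 3.5/0.7833 = 4.468 cmH2O·s/L.
C = Vt/(Pplat − PEEP) = 400.0 / (18.5 − 5) = 400.0/13.5 = 29.63 mL/cmH2O.
τ = R × C = 4.468 × 0.02963 L/cmH2O = 0.1324 s.
t = −τ·ln(1 − 0.97) = −0.1324·ln(0.03) = 0.4643 s.

0.46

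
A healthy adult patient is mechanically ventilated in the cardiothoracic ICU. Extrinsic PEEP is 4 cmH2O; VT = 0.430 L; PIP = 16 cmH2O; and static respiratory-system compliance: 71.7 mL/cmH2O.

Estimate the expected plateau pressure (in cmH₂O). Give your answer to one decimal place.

10.0

Pplat = PEEP + Vt / Cstat = 4 + 430 / 71.7 = 4 + 5.997 = 9.997 cmH2O.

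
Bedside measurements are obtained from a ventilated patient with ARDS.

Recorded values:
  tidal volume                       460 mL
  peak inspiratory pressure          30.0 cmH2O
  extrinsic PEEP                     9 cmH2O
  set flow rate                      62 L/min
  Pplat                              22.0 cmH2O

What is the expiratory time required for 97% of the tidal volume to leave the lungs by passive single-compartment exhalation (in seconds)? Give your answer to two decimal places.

Flow: 62 L/min ÷ 60 = 1.0333 L/s.
R = (PIP − Pplat)/V̇ = (30.0 − 22.0) / 1.0333 = 8.0/1.0333 = 7.742 cmH2O·s/L.
C = Vt/(Pplat − PEEP) = 460.0 / (22.0 − 9) = 460.0/13.0 = 35.385 mL/cmH2O.
τ = R × C = 7.742 × 0.03539 L/cmH2O = 0.274 s.
t = −τ·ln(1 − 0.97) = −0.274·ln(0.03) = 0.9608 s.

0.96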